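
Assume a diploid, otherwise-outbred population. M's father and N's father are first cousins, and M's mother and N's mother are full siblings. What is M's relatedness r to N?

With two independent routes of shared ancestry, r is the sum of the two contributions.
M and N are related in two ways: second cousins through their fathers (r = 1/32) and first cousins through their mothers (r = 1/8).
r = 1/32 + 1/8 = 5/32 = 0.15625.

0.15625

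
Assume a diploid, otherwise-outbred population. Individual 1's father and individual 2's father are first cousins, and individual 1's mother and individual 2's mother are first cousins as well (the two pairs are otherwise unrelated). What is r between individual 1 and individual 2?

Independent pedigree routes through distinct common ancestors add.
Individual 1 and individual 2 are related in two ways: second cousins through their fathers (r = 1/32) and second cousins through their mothers (r = 1/32).
r = 1/32 + 1/32 = 0.0625.

0.0625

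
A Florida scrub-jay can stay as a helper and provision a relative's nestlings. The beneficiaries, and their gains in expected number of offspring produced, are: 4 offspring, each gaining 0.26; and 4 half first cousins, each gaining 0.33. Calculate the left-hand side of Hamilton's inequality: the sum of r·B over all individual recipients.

0.6025

r to an offspring = 0.5 (one parent–offspring link: r = (1/2)^1 = 1/2).
r to a half first cousin = 0.0625 (half first cousins share one grandparent — one path of length 4: r = (1/2)^4 = 1/16).
Summing one r·B term per recipient: 4·0.5·0.26 + 4·0.0625·0.33 = 0.6025.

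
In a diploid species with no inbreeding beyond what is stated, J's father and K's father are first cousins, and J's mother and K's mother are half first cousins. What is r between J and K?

0.046875

Relatedness sums over independent paths through distinct common ancestors.
J and K are related in two ways: second cousins through their fathers (r = 1/32) and half second cousins through their mothers (r = 1/64).
r = 1/32 + 1/64 = 3/64 = 0.046875.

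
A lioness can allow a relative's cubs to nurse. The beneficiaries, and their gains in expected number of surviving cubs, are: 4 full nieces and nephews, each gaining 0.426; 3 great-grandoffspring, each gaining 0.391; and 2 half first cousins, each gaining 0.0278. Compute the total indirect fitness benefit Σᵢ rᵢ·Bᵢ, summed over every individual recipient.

r to a full niece or nephew = 1/4 (full aunt/uncle↔niece/nephew: two paths of length 3 through the shared grandparent pair: r = 2·(1/2)^3 = 1/4).
r to a great-grandoffspring = 0.125 (three parent–offspring links: r = (1/2)^3 = 1/8).
r to a half first cousin = 1/16 (half first cousins share one grandparent — one path of length 4: r = (1/2)^4 = 1/16).
Summing one r·B term per recipient: 4·0.25·0.426 + 3·0.125·0.391 + 2·0.0625·0.0278 = 0.5761.

0.5761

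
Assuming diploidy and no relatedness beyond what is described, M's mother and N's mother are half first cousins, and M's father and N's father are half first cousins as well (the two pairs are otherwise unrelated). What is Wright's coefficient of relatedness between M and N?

0.03125

Wright's path rule: contributions from independent ancestry routes add.
M and N are related in two ways: half second cousins through their mothers (r = 1/64) and half second cousins through their fathers (r = 1/64).
r = 1/64 + 1/64 = 1/32 = 0.03125.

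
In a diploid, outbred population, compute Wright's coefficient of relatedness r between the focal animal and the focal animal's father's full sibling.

0.25

Each parent–offspring link contributes a factor of 1/2, and independent paths through distinct common ancestors add.
Full aunt/uncle↔niece/nephew: two paths of length 3 through the shared grandparent pair: r = 2·(1/2)^3 = 1/4.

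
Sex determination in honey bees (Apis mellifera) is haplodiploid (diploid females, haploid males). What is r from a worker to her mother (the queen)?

One meiotic link between diploid queen and diploid daughter: r = 1/2.

0.5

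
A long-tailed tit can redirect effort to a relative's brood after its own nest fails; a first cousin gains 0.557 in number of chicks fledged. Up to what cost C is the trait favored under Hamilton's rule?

0.069625

r to a first cousin = 1/8 (first cousins share one grandparent pair — two paths of length 4: r = 2·(1/2)^4 = 1/8).
Hamilton's rule: n·r·B > C, so the trait is favored while C < n·r·B = 1·0.125·0.557 = 0.069625.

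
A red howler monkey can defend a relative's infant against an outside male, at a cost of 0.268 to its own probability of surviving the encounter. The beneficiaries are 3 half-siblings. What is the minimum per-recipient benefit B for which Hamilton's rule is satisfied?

0.3573

r to a half-sibling = 1/4 (half-sibs share one parent — one path of length 2: r = (1/2)^2 = 1/4).
Hamilton's rule with n recipients of equal r: n·r·B > C, so B > C/(n·r) = 0.268/(3·0.25) = 0.3573.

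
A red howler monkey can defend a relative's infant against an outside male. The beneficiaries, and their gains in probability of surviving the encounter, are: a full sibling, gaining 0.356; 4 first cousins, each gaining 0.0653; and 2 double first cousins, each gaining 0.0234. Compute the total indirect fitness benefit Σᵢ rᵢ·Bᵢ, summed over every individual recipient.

0.22235

r to a full sibling = 0.5 (full sibs share both parents — two paths of length 2: r = 2·(1/2)^2 = 1/2).
r to a first cousin = 0.125 (first cousins share one grandparent pair — two paths of length 4: r = 2·(1/2)^4 = 1/8).
r to a double first cousin = 0.25 (double first cousins share both grandparent pairs — four paths of length 4: r = 4·(1/2)^4 = 1/4).
Summing one r·B term per recipient: 1·0.5·0.356 + 4·0.125·0.0653 + 2·0.25·0.0234 = 0.22235.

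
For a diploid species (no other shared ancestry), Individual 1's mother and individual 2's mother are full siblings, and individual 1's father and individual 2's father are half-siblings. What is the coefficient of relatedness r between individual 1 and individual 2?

Independent pedigree routes through distinct common ancestors add.
Individual 1 and individual 2 are related in two ways: first cousins through their mothers (r = 1/8) and half first cousins through their fathers (r = 1/16).
r = 1/8 + 1/16 = 3/16 = 0.1875.

0.1875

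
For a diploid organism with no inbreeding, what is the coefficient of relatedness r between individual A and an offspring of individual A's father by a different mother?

Each parent–offspring link contributes a factor of 1/2, and independent paths through distinct common ancestors add.
Half-sibs share one parent — one path of length 2: r = (1/2)^2 = 1/4.

0.25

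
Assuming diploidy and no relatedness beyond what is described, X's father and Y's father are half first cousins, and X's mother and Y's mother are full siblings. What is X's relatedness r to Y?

Wright's path rule: contributions from independent ancestry routes add.
X and Y are related in two ways: half second cousins through their fathers (r = 1/64) and first cousins through their mothers (r = 1/8).
r = 1/64 + 1/8 = 0.140625.

0.140625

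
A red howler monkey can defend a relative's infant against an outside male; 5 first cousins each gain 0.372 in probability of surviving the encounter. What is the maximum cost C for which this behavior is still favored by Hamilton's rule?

r to a first cousin = 1/8 (first cousins share one grandparent pair — two paths of length 4: r = 2·(1/2)^4 = 1/8).
Hamilton's rule: n·r·B > C, so the trait is favored while C < n·r·B = 5·0.125·0.372 = 0.2325.

0.2325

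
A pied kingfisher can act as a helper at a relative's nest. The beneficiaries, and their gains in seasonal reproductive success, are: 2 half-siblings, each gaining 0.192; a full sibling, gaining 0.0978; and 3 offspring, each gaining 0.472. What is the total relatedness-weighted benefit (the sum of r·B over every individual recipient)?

r to a half-sibling = 0.25 (half-sibs share one parent — one path of length 2: r = (1/2)^2 = 1/4).
r to a full sibling = 1/2 (full sibs share both parents — two paths of length 2: r = 2·(1/2)^2 = 1/2).
r to an offspring = 0.5 (one parent–offspring link: r = (1/2)^1 = 1/2).
Summing one r·B term per recipient: 2·0.25·0.192 + 1·0.5·0.0978 + 3·0.5·0.472 = 0.8529.

0.8529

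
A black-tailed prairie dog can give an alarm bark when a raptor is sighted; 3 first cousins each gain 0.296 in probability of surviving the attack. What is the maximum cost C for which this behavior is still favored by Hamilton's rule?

0.111

r to a first cousin = 1/8 (first cousins share one grandparent pair — two paths of length 4: r = 2·(1/2)^4 = 1/8).
Hamilton's rule: n·r·B > C, so the trait is favored while C < n·r·B = 3·0.125·0.296 = 0.111.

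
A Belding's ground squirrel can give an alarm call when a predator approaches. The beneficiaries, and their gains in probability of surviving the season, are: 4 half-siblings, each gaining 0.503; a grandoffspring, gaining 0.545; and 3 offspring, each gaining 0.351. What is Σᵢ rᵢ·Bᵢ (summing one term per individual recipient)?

r to a half-sibling = 0.25 (half-sibs share one parent — one path of length 2: r = (1/2)^2 = 1/4).
r to a grandoffspring = 1/4 (two parent–offspring links: r = (1/2)^2 = 1/4).
r to an offspring = 1/2 (one parent–offspring link: r = (1/2)^1 = 1/2).
Summing one r·B term per recipient: 4·0.25·0.503 + 1·0.25·0.545 + 3·0.5·0.351 = 1.16575.

1.16575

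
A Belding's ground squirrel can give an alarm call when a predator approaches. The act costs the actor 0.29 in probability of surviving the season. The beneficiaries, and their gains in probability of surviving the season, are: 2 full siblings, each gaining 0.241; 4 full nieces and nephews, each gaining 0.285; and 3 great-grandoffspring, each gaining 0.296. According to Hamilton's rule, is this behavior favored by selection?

Hamilton's rule: the trait is favored when the sum of r·B over every recipient exceeds the actor's cost C.
r to a full sibling = 1/2 (full sibs share both parents — two paths of length 2: r = 2·(1/2)^2 = 1/2).
r to a full niece or nephew = 1/4 (full aunt/uncle↔niece/nephew: two paths of length 3 through the shared grandparent pair: r = 2·(1/2)^3 = 1/4).
r to a great-grandoffspring = 1/8 (three parent–offspring links: r = (1/2)^3 = 1/8).
Summing one r·B term per recipient: 2·0.5·0.241 + 4·0.25·0.285 + 3·0.125·0.296 = 0.637.
0.637 > 0.29: the indirect benefit exceeds the cost.

Yes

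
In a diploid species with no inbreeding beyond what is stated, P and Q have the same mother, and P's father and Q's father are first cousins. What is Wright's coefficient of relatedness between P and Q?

0.28125

Wright's path rule: contributions from independent ancestry routes add.
P and Q are related in two ways: half-sibs through their shared mother (r = 1/4) and second cousins through their fathers (r = 1/32).
r = 1/4 + 1/32 = 0.28125.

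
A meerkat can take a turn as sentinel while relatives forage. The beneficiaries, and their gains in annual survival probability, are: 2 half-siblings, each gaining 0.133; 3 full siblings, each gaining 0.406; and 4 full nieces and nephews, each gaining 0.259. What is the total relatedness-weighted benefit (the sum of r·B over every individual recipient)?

r to a half-sibling = 0.25 (half-sibs share one parent — one path of length 2: r = (1/2)^2 = 1/4).
r to a full sibling = 0.5 (full sibs share both parents — two paths of length 2: r = 2·(1/2)^2 = 1/2).
r to a full niece or nephew = 0.25 (full aunt/uncle↔niece/nephew: two paths of length 3 through the shared grandparent pair: r = 2·(1/2)^3 = 1/4).
Summing one r·B term per recipient: 2·0.25·0.133 + 3·0.5·0.406 + 4·0.25·0.259 = 0.9345.

0.9345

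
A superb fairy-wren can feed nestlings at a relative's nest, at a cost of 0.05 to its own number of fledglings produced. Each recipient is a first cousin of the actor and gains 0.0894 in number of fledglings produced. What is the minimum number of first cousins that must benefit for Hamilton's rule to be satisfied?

5

r to a first cousin = 1/8 (first cousins share one grandparent pair — two paths of length 4: r = 2·(1/2)^4 = 1/8).
Hamilton's rule: n·r·B > C  ⇒  n > C/(r·B) = 0.05/(0.125·0.0894) = 4.474.
The smallest integer exceeding 4.474 is 5.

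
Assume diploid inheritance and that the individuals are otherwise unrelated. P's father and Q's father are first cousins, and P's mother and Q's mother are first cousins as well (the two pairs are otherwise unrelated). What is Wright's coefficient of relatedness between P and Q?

Wright's path rule: contributions from independent ancestry routes add.
P and Q are related in two ways: second cousins through their fathers (r = 1/32) and second cousins through their mothers (r = 1/32).
r = 1/32 + 1/32 = 0.0625.

0.0625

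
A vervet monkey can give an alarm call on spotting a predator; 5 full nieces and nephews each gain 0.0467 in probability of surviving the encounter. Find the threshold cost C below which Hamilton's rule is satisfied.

0.058375

r to a full niece or nephew = 0.25 (full aunt/uncle↔niece/nephew: two paths of length 3 through the shared grandparent pair: r = 2·(1/2)^3 = 1/4).
Hamilton's rule: n·r·B > C, so the trait is favored while C < n·r·B = 5·0.25·0.0467 = 0.058375.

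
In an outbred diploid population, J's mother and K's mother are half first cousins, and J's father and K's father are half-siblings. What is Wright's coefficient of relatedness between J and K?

Relatedness sums over independent paths through distinct common ancestors.
J and K are related in two ways: half second cousins through their mothers (r = 1/64) and half first cousins through their fathers (r = 1/16).
r = 1/64 + 1/16 = 5/64 = 0.078125.

0.078125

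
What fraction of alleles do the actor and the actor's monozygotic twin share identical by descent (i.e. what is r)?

1

Each parent–offspring link contributes a factor of 1/2, and independent paths through distinct common ancestors add.
Monozygotic twins share every allele identical by descent: r = 1.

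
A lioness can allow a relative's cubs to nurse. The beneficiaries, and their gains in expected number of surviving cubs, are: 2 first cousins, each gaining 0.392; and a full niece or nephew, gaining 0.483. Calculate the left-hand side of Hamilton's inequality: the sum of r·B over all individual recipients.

0.21875

r to a first cousin = 1/8 (first cousins share one grandparent pair — two paths of length 4: r = 2·(1/2)^4 = 1/8).
r to a full niece or nephew = 0.25 (full aunt/uncle↔niece/nephew: two paths of length 3 through the shared grandparent pair: r = 2·(1/2)^3 = 1/4).
Summing one r·B term per recipient: 2·0.125·0.392 + 1·0.25·0.483 = 0.21875.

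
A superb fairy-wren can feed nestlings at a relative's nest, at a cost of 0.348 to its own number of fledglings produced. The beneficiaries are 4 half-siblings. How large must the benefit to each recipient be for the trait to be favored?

r to a half-sibling = 0.25 (half-sibs share one parent — one path of length 2: r = (1/2)^2 = 1/4).
Hamilton's rule with n recipients of equal r: n·r·B > C, so B > C/(n·r) = 0.348/(4·0.25) = 0.348.

0.348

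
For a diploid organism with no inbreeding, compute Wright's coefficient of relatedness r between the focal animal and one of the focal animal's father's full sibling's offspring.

0.125

Each parent–offspring link contributes a factor of 1/2, and independent paths through distinct common ancestors add.
First cousins share one grandparent pair — two paths of length 4: r = 2·(1/2)^4 = 1/8.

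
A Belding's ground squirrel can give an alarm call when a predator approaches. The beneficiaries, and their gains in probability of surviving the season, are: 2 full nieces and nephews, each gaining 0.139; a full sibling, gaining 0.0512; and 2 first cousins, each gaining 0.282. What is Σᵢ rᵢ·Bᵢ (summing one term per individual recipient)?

0.1656

r to a full niece or nephew = 1/4 (full aunt/uncle↔niece/nephew: two paths of length 3 through the shared grandparent pair: r = 2·(1/2)^3 = 1/4).
r to a full sibling = 1/2 (full sibs share both parents — two paths of length 2: r = 2·(1/2)^2 = 1/2).
r to a first cousin = 0.125 (first cousins share one grandparent pair — two paths of length 4: r = 2·(1/2)^4 = 1/8).
Summing one r·B term per recipient: 2·0.25·0.139 + 1·0.5·0.0512 + 2·0.125·0.282 = 0.1656.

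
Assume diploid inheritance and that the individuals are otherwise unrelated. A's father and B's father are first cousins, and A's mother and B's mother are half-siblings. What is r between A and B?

0.09375

Relatedness sums over independent paths through distinct common ancestors.
A and B are related in two ways: second cousins through their fathers (r = 1/32) and half first cousins through their mothers (r = 1/16).
r = 1/32 + 1/16 = 3/32 = 0.09375.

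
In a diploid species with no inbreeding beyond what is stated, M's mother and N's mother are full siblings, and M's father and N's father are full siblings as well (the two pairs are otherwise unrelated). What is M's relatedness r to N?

0.25

With two independent routes of shared ancestry, r is the sum of the two contributions.
M and N are related in two ways: first cousins through their mothers (r = 1/8) and first cousins through their fathers (r = 1/8) — i.e. double first cousins.
r = 1/8 + 1/8 = 1/4 = 0.25.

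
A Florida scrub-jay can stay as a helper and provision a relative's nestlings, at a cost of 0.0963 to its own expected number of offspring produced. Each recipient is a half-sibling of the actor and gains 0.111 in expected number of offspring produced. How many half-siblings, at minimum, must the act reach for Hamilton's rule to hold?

4

r to a half-sibling = 0.25 (half-sibs share one parent — one path of length 2: r = (1/2)^2 = 1/4).
Hamilton's rule: n·r·B > C  ⇒  n > C/(r·B) = 0.0963/(0.25·0.111) = 3.47.
The smallest integer exceeding 3.47 is 4.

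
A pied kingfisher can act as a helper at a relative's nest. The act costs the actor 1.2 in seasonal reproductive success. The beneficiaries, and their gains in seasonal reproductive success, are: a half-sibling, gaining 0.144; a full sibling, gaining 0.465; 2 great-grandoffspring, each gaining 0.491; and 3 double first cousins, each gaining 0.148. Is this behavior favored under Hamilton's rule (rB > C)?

Hamilton's rule: the trait is favored when the sum of r·B over every recipient exceeds the actor's cost C.
r to a half-sibling = 1/4 (half-sibs share one parent — one path of length 2: r = (1/2)^2 = 1/4).
r to a full sibling = 0.5 (full sibs share both parents — two paths of length 2: r = 2·(1/2)^2 = 1/2).
r to a great-grandoffspring = 0.125 (three parent–offspring links: r = (1/2)^3 = 1/8).
r to a double first cousin = 1/4 (double first cousins share both grandparent pairs — four paths of length 4: r = 4·(1/2)^4 = 1/4).
Summing one r·B term per recipient: 1·0.25·0.144 + 1·0.5·0.465 + 2·0.125·0.491 + 3·0.25·0.148 = 0.50225.
0.50225 < 1.2: the indirect benefit is less than the cost.

No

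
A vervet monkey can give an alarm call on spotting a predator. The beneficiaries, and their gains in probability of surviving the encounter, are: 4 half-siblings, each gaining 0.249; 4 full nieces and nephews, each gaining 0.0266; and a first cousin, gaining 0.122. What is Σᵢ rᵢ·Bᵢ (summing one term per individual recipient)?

0.29085

r to a half-sibling = 1/4 (half-sibs share one parent — one path of length 2: r = (1/2)^2 = 1/4).
r to a full niece or nephew = 1/4 (full aunt/uncle↔niece/nephew: two paths of length 3 through the shared grandparent pair: r = 2·(1/2)^3 = 1/4).
r to a first cousin = 0.125 (first cousins share one grandparent pair — two paths of length 4: r = 2·(1/2)^4 = 1/8).
Summing one r·B term per recipient: 4·0.25·0.249 + 4·0.25·0.0266 + 1·0.125·0.122 = 0.29085.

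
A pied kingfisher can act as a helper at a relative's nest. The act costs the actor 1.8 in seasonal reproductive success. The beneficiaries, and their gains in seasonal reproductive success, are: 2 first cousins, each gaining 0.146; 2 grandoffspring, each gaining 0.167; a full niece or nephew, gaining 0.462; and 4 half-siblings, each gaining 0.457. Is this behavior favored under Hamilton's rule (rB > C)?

No

Hamilton's rule: the trait is favored when the sum of r·B over every recipient exceeds the actor's cost C.
r to a first cousin = 0.125 (first cousins share one grandparent pair — two paths of length 4: r = 2·(1/2)^4 = 1/8).
r to a grandoffspring = 1/4 (two parent–offspring links: r = (1/2)^2 = 1/4).
r to a full niece or nephew = 0.25 (full aunt/uncle↔niece/nephew: two paths of length 3 through the shared grandparent pair: r = 2·(1/2)^3 = 1/4).
r to a half-sibling = 0.25 (half-sibs share one parent — one path of length 2: r = (1/2)^2 = 1/4).
Summing one r·B term per recipient: 2·0.125·0.146 + 2·0.25·0.167 + 1·0.25·0.462 + 4·0.25·0.457 = 0.6925.
0.6925 < 1.8: the indirect benefit is less than the cost.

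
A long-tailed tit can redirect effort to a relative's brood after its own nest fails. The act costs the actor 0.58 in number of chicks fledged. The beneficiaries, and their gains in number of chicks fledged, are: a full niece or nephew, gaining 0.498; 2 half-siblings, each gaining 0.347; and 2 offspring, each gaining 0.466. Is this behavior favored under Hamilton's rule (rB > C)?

Yes

Hamilton's rule: the trait is favored when the sum of r·B over every recipient exceeds the actor's cost C.
r to a full niece or nephew = 1/4 (full aunt/uncle↔niece/nephew: two paths of length 3 through the shared grandparent pair: r = 2·(1/2)^3 = 1/4).
r to a half-sibling = 1/4 (half-sibs share one parent — one path of length 2: r = (1/2)^2 = 1/4).
r to an offspring = 1/2 (one parent–offspring link: r = (1/2)^1 = 1/2).
Summing one r·B term per recipient: 1·0.25·0.498 + 2·0.25·0.347 + 2·0.5·0.466 = 0.764.
0.764 > 0.58: the indirect benefit exceeds the cost.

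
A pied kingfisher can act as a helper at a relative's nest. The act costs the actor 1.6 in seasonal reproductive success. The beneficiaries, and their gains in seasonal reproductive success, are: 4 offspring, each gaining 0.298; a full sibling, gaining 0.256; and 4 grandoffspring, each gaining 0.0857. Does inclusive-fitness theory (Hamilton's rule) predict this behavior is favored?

No

Hamilton's rule: the trait is favored when the sum of r·B over every recipient exceeds the actor's cost C.
r to an offspring = 1/2 (one parent–offspring link: r = (1/2)^1 = 1/2).
r to a full sibling = 1/2 (full sibs share both parents — two paths of length 2: r = 2·(1/2)^2 = 1/2).
r to a grandoffspring = 0.25 (two parent–offspring links: r = (1/2)^2 = 1/4).
Summing one r·B term per recipient: 4·0.5·0.298 + 1·0.5·0.256 + 4·0.25·0.0857 = 0.8097.
0.8097 < 1.6: the indirect benefit is less than the cost.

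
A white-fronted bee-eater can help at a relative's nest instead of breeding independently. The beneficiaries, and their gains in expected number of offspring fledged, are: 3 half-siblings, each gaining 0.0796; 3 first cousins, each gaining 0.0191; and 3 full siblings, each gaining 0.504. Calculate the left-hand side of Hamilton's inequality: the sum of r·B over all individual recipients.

0.8228625

r to a half-sibling = 1/4 (half-sibs share one parent — one path of length 2: r = (1/2)^2 = 1/4).
r to a first cousin = 1/8 (first cousins share one grandparent pair — two paths of length 4: r = 2·(1/2)^4 = 1/8).
r to a full sibling = 0.5 (full sibs share both parents — two paths of length 2: r = 2·(1/2)^2 = 1/2).
Summing one r·B term per recipient: 3·0.25·0.0796 + 3·0.125·0.0191 + 3·0.5·0.504 = 0.8228625.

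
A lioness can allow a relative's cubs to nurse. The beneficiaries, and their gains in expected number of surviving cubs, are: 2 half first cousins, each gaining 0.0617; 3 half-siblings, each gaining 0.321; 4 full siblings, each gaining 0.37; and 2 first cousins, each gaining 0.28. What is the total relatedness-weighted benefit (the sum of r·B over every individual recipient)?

r to a half first cousin = 0.0625 (half first cousins share one grandparent — one path of length 4: r = (1/2)^4 = 1/16).
r to a half-sibling = 1/4 (half-sibs share one parent — one path of length 2: r = (1/2)^2 = 1/4).
r to a full sibling = 0.5 (full sibs share both parents — two paths of length 2: r = 2·(1/2)^2 = 1/2).
r to a first cousin = 0.125 (first cousins share one grandparent pair — two paths of length 4: r = 2·(1/2)^4 = 1/8).
Summing one r·B term per recipient: 2·0.0625·0.0617 + 3·0.25·0.321 + 4·0.5·0.37 + 2·0.125·0.28 = 1.0584625.

1.0584625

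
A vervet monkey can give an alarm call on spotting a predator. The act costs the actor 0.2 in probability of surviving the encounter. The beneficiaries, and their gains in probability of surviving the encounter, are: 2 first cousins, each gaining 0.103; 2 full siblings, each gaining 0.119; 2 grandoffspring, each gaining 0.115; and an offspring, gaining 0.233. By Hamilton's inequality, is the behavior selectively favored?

Hamilton's rule: the trait is favored when the sum of r·B over every recipient exceeds the actor's cost C.
r to a first cousin = 1/8 (first cousins share one grandparent pair — two paths of length 4: r = 2·(1/2)^4 = 1/8).
r to a full sibling = 0.5 (full sibs share both parents — two paths of length 2: r = 2·(1/2)^2 = 1/2).
r to a grandoffspring = 0.25 (two parent–offspring links: r = (1/2)^2 = 1/4).
r to an offspring = 1/2 (one parent–offspring link: r = (1/2)^1 = 1/2).
Summing one r·B term per recipient: 2·0.125·0.103 + 2·0.5·0.119 + 2·0.25·0.115 + 1·0.5·0.233 = 0.31875.
0.31875 > 0.2: the indirect benefit exceeds the cost.

Yes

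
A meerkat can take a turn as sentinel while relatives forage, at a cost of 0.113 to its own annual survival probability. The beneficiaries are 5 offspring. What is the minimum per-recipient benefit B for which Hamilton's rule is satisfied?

r to an offspring = 1/2 (one parent–offspring link: r = (1/2)^1 = 1/2).
Hamilton's rule with n recipients of equal r: n·r·B > C, so B > C/(n·r) = 0.113/(5·0.5) = 0.0452.

0.0452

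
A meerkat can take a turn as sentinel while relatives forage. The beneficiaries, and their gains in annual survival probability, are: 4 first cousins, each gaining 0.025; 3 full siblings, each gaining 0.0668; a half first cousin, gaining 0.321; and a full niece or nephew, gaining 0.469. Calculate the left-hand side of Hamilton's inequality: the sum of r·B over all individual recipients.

0.2500125

r to a first cousin = 0.125 (first cousins share one grandparent pair — two paths of length 4: r = 2·(1/2)^4 = 1/8).
r to a full sibling = 1/2 (full sibs share both parents — two paths of length 2: r = 2·(1/2)^2 = 1/2).
r to a half first cousin = 1/16 (half first cousins share one grandparent — one path of length 4: r = (1/2)^4 = 1/16).
r to a full niece or nephew = 0.25 (full aunt/uncle↔niece/nephew: two paths of length 3 through the shared grandparent pair: r = 2·(1/2)^3 = 1/4).
Summing one r·B term per recipient: 4·0.125·0.025 + 3·0.5·0.0668 + 1·0.0625·0.321 + 1·0.25·0.469 = 0.2500125.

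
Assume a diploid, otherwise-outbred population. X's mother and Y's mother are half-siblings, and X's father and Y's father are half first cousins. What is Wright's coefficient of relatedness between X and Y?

0.078125

Wright's path rule: contributions from independent ancestry routes add.
X and Y are related in two ways: half first cousins through their mothers (r = 1/16) and half second cousins through their fathers (r = 1/64).
r = 1/16 + 1/64 = 0.078125.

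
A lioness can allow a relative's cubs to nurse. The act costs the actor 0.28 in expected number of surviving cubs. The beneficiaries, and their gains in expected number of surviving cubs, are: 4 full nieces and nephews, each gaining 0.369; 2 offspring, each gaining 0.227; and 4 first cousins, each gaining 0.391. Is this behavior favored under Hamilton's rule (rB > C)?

Yes

Hamilton's rule: the trait is favored when the sum of r·B over every recipient exceeds the actor's cost C.
r to a full niece or nephew = 0.25 (full aunt/uncle↔niece/nephew: two paths of length 3 through the shared grandparent pair: r = 2·(1/2)^3 = 1/4).
r to an offspring = 0.5 (one parent–offspring link: r = (1/2)^1 = 1/2).
r to a first cousin = 0.125 (first cousins share one grandparent pair — two paths of length 4: r = 2·(1/2)^4 = 1/8).
Summing one r·B term per recipient: 4·0.25·0.369 + 2·0.5·0.227 + 4·0.125·0.391 = 0.7915.
0.7915 > 0.28: the indirect benefit exceeds the cost.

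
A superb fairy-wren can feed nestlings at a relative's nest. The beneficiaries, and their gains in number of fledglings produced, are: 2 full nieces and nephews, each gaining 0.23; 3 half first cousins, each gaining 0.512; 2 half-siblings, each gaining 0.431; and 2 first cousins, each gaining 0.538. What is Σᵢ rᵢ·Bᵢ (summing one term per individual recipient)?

r to a full niece or nephew = 0.25 (full aunt/uncle↔niece/nephew: two paths of length 3 through the shared grandparent pair: r = 2·(1/2)^3 = 1/4).
r to a half first cousin = 0.0625 (half first cousins share one grandparent — one path of length 4: r = (1/2)^4 = 1/16).
r to a half-sibling = 0.25 (half-sibs share one parent — one path of length 2: r = (1/2)^2 = 1/4).
r to a first cousin = 0.125 (first cousins share one grandparent pair — two paths of length 4: r = 2·(1/2)^4 = 1/8).
Summing one r·B term per recipient: 2·0.25·0.23 + 3·0.0625·0.512 + 2·0.25·0.431 + 2·0.125·0.538 = 0.561.

0.561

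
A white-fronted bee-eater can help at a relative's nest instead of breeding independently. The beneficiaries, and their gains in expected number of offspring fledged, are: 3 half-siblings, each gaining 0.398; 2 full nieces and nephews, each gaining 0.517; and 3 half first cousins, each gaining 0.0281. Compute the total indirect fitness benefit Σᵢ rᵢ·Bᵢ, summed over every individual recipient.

r to a half-sibling = 0.25 (half-sibs share one parent — one path of length 2: r = (1/2)^2 = 1/4).
r to a full niece or nephew = 0.25 (full aunt/uncle↔niece/nephew: two paths of length 3 through the shared grandparent pair: r = 2·(1/2)^3 = 1/4).
r to a half first cousin = 0.0625 (half first cousins share one grandparent — one path of length 4: r = (1/2)^4 = 1/16).
Summing one r·B term per recipient: 3·0.25·0.398 + 2·0.25·0.517 + 3·0.0625·0.0281 = 0.56226875.

0.56226875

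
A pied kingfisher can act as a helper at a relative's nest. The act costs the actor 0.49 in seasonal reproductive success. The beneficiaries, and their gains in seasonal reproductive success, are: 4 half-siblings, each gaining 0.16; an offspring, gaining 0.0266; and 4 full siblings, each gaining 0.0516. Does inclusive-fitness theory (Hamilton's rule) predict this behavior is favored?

No

Hamilton's rule: the trait is favored when the sum of r·B over every recipient exceeds the actor's cost C.
r to a half-sibling = 1/4 (half-sibs share one parent — one path of length 2: r = (1/2)^2 = 1/4).
r to an offspring = 0.5 (one parent–offspring link: r = (1/2)^1 = 1/2).
r to a full sibling = 1/2 (full sibs share both parents — two paths of length 2: r = 2·(1/2)^2 = 1/2).
Summing one r·B term per recipient: 4·0.25·0.16 + 1·0.5·0.0266 + 4·0.5·0.0516 = 0.2765.
0.2765 < 0.49: the indirect benefit is less than the cost.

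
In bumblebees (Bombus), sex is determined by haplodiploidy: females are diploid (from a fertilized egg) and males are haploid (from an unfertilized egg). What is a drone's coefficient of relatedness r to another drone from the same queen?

Haploid brothers each carry a random half of the queen's diploid genome, so on average they share half: r = 1/2.

0.5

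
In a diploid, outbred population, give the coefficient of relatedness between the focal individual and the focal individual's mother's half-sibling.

Each parent–offspring link contributes a factor of 1/2, and independent paths through distinct common ancestors add.
Half-aunt/uncle↔niece/nephew: one path of length 3: r = (1/2)^3 = 1/8.

0.125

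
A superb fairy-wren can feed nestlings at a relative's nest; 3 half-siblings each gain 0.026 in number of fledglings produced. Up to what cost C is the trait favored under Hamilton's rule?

0.0195

r to a half-sibling = 1/4 (half-sibs share one parent — one path of length 2: r = (1/2)^2 = 1/4).
Hamilton's rule: n·r·B > C, so the trait is favored while C < n·r·B = 3·0.25·0.026 = 0.0195.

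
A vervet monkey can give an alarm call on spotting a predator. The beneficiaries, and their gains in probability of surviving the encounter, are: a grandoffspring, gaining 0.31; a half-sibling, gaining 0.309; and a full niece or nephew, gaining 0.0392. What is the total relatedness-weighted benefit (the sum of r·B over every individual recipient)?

0.16455

r to a grandoffspring = 1/4 (two parent–offspring links: r = (1/2)^2 = 1/4).
r to a half-sibling = 1/4 (half-sibs share one parent — one path of length 2: r = (1/2)^2 = 1/4).
r to a full niece or nephew = 1/4 (full aunt/uncle↔niece/nephew: two paths of length 3 through the shared grandparent pair: r = 2·(1/2)^3 = 1/4).
Summing one r·B term per recipient: 1·0.25·0.31 + 1·0.25·0.309 + 1·0.25·0.0392 = 0.16455.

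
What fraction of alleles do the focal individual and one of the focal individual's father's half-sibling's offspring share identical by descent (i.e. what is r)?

Each parent–offspring link contributes a factor of 1/2, and independent paths through distinct common ancestors add.
Half first cousins share one grandparent — one path of length 4: r = (1/2)^4 = 1/16.

0.0625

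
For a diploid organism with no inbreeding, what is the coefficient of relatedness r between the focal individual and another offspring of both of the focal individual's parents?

Each parent–offspring link contributes a factor of 1/2, and independent paths through distinct common ancestors add.
Full sibs share both parents — two paths of length 2: r = 2·(1/2)^2 = 1/2.

0.5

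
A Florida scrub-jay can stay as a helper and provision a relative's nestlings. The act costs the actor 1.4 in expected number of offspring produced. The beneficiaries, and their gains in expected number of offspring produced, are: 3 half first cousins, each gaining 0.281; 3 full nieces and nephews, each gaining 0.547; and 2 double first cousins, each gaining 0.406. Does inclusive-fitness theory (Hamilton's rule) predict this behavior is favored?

Hamilton's rule: the trait is favored when the sum of r·B over every recipient exceeds the actor's cost C.
r to a half first cousin = 0.0625 (half first cousins share one grandparent — one path of length 4: r = (1/2)^4 = 1/16).
r to a full niece or nephew = 0.25 (full aunt/uncle↔niece/nephew: two paths of length 3 through the shared grandparent pair: r = 2·(1/2)^3 = 1/4).
r to a double first cousin = 1/4 (double first cousins share both grandparent pairs — four paths of length 4: r = 4·(1/2)^4 = 1/4).
Summing one r·B term per recipient: 3·0.0625·0.281 + 3·0.25·0.547 + 2·0.25·0.406 = 0.6659375.
0.6659375 < 1.4: the indirect benefit is less than the cost.

No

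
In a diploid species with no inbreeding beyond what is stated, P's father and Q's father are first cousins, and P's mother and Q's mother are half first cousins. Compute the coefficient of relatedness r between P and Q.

0.046875

With two independent routes of shared ancestry, r is the sum of the two contributions.
P and Q are related in two ways: second cousins through their fathers (r = 1/32) and half second cousins through their mothers (r = 1/64).
r = 1/32 + 1/64 = 3/64 = 0.046875.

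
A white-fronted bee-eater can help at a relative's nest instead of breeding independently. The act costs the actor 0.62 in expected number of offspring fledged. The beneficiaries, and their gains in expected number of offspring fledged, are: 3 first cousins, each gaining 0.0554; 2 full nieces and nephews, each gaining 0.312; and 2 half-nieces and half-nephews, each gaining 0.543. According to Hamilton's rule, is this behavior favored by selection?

No

Hamilton's rule: the trait is favored when the sum of r·B over every recipient exceeds the actor's cost C.
r to a first cousin = 0.125 (first cousins share one grandparent pair — two paths of length 4: r = 2·(1/2)^4 = 1/8).
r to a full niece or nephew = 0.25 (full aunt/uncle↔niece/nephew: two paths of length 3 through the shared grandparent pair: r = 2·(1/2)^3 = 1/4).
r to a half-niece or half-nephew = 1/8 (half-aunt/uncle↔niece/nephew: one path of length 3: r = (1/2)^3 = 1/8).
Summing one r·B term per recipient: 3·0.125·0.0554 + 2·0.25·0.312 + 2·0.125·0.543 = 0.312525.
0.312525 < 0.62: the indirect benefit is less than the cost.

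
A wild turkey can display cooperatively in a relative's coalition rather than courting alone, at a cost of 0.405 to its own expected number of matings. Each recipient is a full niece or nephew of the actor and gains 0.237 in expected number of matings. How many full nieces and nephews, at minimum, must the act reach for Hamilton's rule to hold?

7

r to a full niece or nephew = 1/4 (full aunt/uncle↔niece/nephew: two paths of length 3 through the shared grandparent pair: r = 2·(1/2)^3 = 1/4).
Hamilton's rule: n·r·B > C  ⇒  n > C/(r·B) = 0.405/(0.25·0.237) = 6.835.
The smallest integer exceeding 6.835 is 7.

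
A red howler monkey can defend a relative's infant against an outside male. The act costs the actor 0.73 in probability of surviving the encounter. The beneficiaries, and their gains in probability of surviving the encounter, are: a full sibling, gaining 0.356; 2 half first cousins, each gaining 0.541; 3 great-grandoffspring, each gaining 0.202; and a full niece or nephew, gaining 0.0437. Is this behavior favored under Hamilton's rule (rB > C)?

Hamilton's rule: the trait is favored when the sum of r·B over every recipient exceeds the actor's cost C.
r to a full sibling = 0.5 (full sibs share both parents — two paths of length 2: r = 2·(1/2)^2 = 1/2).
r to a half first cousin = 0.0625 (half first cousins share one grandparent — one path of length 4: r = (1/2)^4 = 1/16).
r to a great-grandoffspring = 0.125 (three parent–offspring links: r = (1/2)^3 = 1/8).
r to a full niece or nephew = 0.25 (full aunt/uncle↔niece/nephew: two paths of length 3 through the shared grandparent pair: r = 2·(1/2)^3 = 1/4).
Summing one r·B term per recipient: 1·0.5·0.356 + 2·0.0625·0.541 + 3·0.125·0.202 + 1·0.25·0.0437 = 0.3323.
0.3323 < 0.73: the indirect benefit is less than the cost.

No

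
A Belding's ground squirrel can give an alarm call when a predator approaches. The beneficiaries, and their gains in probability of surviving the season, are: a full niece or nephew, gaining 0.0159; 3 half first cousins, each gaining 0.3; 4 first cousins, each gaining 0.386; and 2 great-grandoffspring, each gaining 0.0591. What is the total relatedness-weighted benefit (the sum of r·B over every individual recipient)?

0.268

r to a full niece or nephew = 1/4 (full aunt/uncle↔niece/nephew: two paths of length 3 through the shared grandparent pair: r = 2·(1/2)^3 = 1/4).
r to a half first cousin = 1/16 (half first cousins share one grandparent — one path of length 4: r = (1/2)^4 = 1/16).
r to a first cousin = 0.125 (first cousins share one grandparent pair — two paths of length 4: r = 2·(1/2)^4 = 1/8).
r to a great-grandoffspring = 1/8 (three parent–offspring links: r = (1/2)^3 = 1/8).
Summing one r·B term per recipient: 1·0.25·0.0159 + 3·0.0625·0.3 + 4·0.125·0.386 + 2·0.125·0.0591 = 0.268.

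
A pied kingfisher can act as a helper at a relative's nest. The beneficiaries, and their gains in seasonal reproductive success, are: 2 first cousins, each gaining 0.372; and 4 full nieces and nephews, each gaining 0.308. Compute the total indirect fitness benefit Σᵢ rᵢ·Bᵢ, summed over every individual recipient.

0.401

r to a first cousin = 0.125 (first cousins share one grandparent pair — two paths of length 4: r = 2·(1/2)^4 = 1/8).
r to a full niece or nephew = 1/4 (full aunt/uncle↔niece/nephew: two paths of length 3 through the shared grandparent pair: r = 2·(1/2)^3 = 1/4).
Summing one r·B term per recipient: 2·0.125·0.372 + 4·0.25·0.308 = 0.401.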